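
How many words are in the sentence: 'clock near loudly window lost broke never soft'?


Counting words by splitting on spaces:
  Word 1: 'clock'
  Word 2: 'near'
  Word 3: 'loudly'
  Word 4: 'window'
  Word 5: 'lost'
  Word 6: 'broke'
  Word 7: 'never'
  Word 8: 'soft'
Total words: 8

8


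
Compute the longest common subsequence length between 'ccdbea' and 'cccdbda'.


DP table for LCS of 'ccdbea' and 'cccdbda':
       c  c  c  d  b  d  a
    0  0  0  0  0  0  0  0
  c 0  1  1  1  1  1  1  1
  c 0  1  2  2  2  2  2  2
  d 0  1  2  2  3  3  3  3
  b 0  1  2  2  3  4  4  4
  e 0  1  2  2  3  4  4  4
  a 0  1  2  2  3  4  4  5
LCS: 'ccdba'
LCS length = 5

5


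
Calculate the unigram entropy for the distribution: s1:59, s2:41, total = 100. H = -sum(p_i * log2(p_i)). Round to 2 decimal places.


Computing entropy H = -sum(p_i * log2(p_i)):
  s1: p = 59/100 = 0.5900, -p*log2(p) = 0.4491
  s2: p = 41/100 = 0.4100, -p*log2(p) = 0.5274
H = sum of terms = 0.9765
Rounded to 2 decimals: 0.98

0.98


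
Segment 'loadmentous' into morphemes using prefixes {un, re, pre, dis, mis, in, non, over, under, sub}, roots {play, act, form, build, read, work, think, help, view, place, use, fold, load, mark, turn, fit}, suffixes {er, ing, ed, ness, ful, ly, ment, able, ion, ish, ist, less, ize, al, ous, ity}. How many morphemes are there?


Segmenting 'loadmentous' against the inventory:
  'load' -> root (morpheme 1)
  'ment' -> suffix (morpheme 2)
  'ous' -> suffix (morpheme 3)
Total morphemes: 3

3


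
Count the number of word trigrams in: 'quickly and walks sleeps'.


Word trigrams from [4] words:
  Trigram 1: (quickly and walks)
  Trigram 2: (and walks sleeps)
Total word trigrams: 4 - 2 = 2

2


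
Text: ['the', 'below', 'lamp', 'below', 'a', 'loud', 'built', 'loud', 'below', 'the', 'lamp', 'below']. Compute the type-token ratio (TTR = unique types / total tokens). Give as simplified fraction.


Tokens: 12
Unique types: ('a', 'below', 'built', 'lamp', 'loud', 'the') = 6
TTR = 6/12
Simplify: divide both by 6 -> 1/2
TTR = 1/2

1/2


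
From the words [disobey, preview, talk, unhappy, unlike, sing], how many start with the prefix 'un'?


Checking each word for prefix 'un':
  'disobey' -> no (count: 0)
  'preview' -> no (count: 0)
  'talk' -> no (count: 0)
  'unhappy' -> YES, starts with 'un' (count: 1)
  'unlike' -> YES, starts with 'un' (count: 2)
  'sing' -> no (count: 2)
Total with prefix 'un': 2

2


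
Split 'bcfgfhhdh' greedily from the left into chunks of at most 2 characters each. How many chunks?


'bcfgfhhdh' has 9 characters.
Chunking with max size 2:
  Chunk 1: 'bc' (positions 0-1)
  Chunk 2: 'fg' (positions 2-3)
  Chunk 3: 'fh' (positions 4-5)
  Chunk 4: 'hd' (positions 6-7)
  Chunk 5: 'h' (positions 8-8)
Total chunks: ceil(9 / 2) = 5

5


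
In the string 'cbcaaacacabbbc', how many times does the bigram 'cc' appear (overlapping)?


Scanning 'cbcaaacacabbbc' for bigram 'cc':
  Position 0: 'cb' -> no
  Position 1: 'bc' -> no
  Position 2: 'ca' -> no
  Position 3: 'aa' -> no
  Position 4: 'aa' -> no
  Position 5: 'ac' -> no
  Position 6: 'ca' -> no
  Position 7: 'ac' -> no
  Position 8: 'ca' -> no
  Position 9: 'ab' -> no
  Position 10: 'bb' -> no
  Position 11: 'bb' -> no
  Position 12: 'bc' -> no
Total matches: 0

0


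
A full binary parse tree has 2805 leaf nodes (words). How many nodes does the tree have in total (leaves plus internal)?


Leaf nodes (terminals): 2805
Internal nodes = n - 1 = 2805 - 1 = 2804
Total = leaves + internal = 2805 + 2804 = 5609

5609


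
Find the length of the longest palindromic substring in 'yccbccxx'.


Scanning 'yccbccxx' for palindromic substrings.
Substring at positions 1-5: 'ccbcc'.
Check: reverse('ccbcc') = 'ccbcc' -> palindrome confirmed.
Neighbouring characters ('y' / 'x') break symmetry, so it cannot extend further.
No longer palindromic substring exists; longest length = 5

5


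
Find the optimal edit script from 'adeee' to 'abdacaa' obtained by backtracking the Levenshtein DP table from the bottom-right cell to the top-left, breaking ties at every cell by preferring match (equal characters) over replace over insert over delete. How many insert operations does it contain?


Edit distance = 5. Backtracking from cell (5, 7) with preference match > replace > insert > delete,
then listing the resulting alignment 'adeee' -> 'abdacaa' left to right:
  Step 1: keep 'a'
  Step 2: insert 'b' [insertion #1]
  Step 3: keep 'd'
  Step 4: insert 'a' [insertion #2]
  Step 5: replace e->c
  Step 6: replace e->a
  Step 7: replace e->a
Total insertions: 2

2


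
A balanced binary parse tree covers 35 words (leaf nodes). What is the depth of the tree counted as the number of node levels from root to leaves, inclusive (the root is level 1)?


In a balanced binary tree with n leaves the deepest leaf is ceil(log2(n)) edges below the root,
so counting node levels inclusive of root and leaves gives ceil(log2(n)) + 1 levels.
log2(35) = 5.1293
ceil(5.1293) = 6
levels = 6 + 1 = 7

7


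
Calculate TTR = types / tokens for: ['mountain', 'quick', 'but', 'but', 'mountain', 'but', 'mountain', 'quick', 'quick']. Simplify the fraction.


Tokens: 9
Unique types: ('but', 'mountain', 'quick') = 3
TTR = 3/9
Simplify: divide both by 3 -> 1/3
TTR = 1/3

1/3


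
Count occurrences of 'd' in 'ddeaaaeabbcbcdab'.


Scanning 'ddeaaaeabbcbcdab' for 'd':
  Position 0: 'd' -> MATCH (count: 1)
  Position 1: 'd' -> MATCH (count: 2)
  Position 13: 'd' -> MATCH (count: 3)
Total occurrences of 'd': 3

3


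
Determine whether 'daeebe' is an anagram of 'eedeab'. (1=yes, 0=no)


Sort characters of 'daeebe': 'abdeee'
Sort characters of 'eedeab': 'abdeee'
Sorted forms match -> they ARE anagrams
Result: 1

1


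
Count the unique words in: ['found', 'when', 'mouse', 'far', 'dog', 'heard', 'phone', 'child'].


Listing all tokens and tracking unique types:
  Token 1: 'found' -> NEW (unique so far: 1)
  Token 2: 'when' -> NEW (unique so far: 2)
  Token 3: 'mouse' -> NEW (unique so far: 3)
  Token 4: 'far' -> NEW (unique so far: 4)
  Token 5: 'dog' -> NEW (unique so far: 5)
  Token 6: 'heard' -> NEW (unique so far: 6)
  Token 7: 'phone' -> NEW (unique so far: 7)
  Token 8: 'child' -> NEW (unique so far: 8)
Unique types: ('child', 'dog', 'far', 'found', 'heard', 'mouse', 'phone', 'when')
Vocabulary size: 8

8


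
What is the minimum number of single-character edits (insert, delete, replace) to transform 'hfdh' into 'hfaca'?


Building DP table for s1='hfdh' (len 4) and s2='hfaca' (len 5):
       h  f  a  c  a
    0  1  2  3  4  5
  h 1  0  1  2  3  4
  f 2  1  0  1  2  3
  d 3  2  1  1  2  3
  h 4  3  2  2  2  3
Edit distance = dp[4][5] = 3

3


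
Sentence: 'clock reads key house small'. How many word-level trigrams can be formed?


Word trigrams from [5] words:
  Trigram 1: (clock reads key)
  Trigram 2: (reads key house)
  Trigram 3: (key house small)
Total word trigrams: 5 - 2 = 3

3


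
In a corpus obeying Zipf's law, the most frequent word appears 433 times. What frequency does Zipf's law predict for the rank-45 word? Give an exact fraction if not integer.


Zipf's law: freq(rank) = f1 / rank
f1 = 433, rank = 45
freq = 433 / 45
GCD(433, 45) = 1
Simplified: 433/45

433/45


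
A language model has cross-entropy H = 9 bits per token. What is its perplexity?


Perplexity formula: PP = 2^H
H = 9
PP = 2^9
PP = 2^9 = 512

512


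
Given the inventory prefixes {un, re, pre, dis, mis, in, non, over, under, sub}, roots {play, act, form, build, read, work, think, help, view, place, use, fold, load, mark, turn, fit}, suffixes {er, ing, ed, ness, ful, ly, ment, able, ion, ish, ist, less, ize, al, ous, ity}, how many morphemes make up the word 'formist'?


Segmenting 'formist' against the inventory:
  'form' -> root (morpheme 1)
  'ist' -> suffix (morpheme 2)
Total morphemes: 2

2


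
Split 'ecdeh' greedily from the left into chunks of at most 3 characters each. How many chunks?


'ecdeh' has 5 characters.
Chunking with max size 3:
  Chunk 1: 'ecd' (positions 0-2)
  Chunk 2: 'eh' (positions 3-4)
Total chunks: ceil(5 / 3) = 2

2


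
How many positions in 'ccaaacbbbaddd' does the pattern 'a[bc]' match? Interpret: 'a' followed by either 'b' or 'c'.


Pattern: a[bc] means 'a' followed by either 'b' or 'c'.
Scanning 'ccaaacbbbaddd' position-by-position:
  Pos 0: window 'cc' -> no
  Pos 1: window 'ca' -> no
  Pos 2: window 'aa' -> no
  Pos 3: window 'aa' -> no
  Pos 4: window 'ac' -> MATCH
  Pos 5: window 'cb' -> no
  Pos 6: window 'bb' -> no
  Pos 7: window 'bb' -> no
  Pos 8: window 'ba' -> no
  Pos 9: window 'ad' -> no
  Pos 10: window 'dd' -> no
  Pos 11: window 'dd' -> no
  Pos 12: window 'd' -> no
Total matches: 1

1


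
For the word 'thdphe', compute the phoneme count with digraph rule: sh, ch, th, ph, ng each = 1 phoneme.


Parsing 'thdphe' greedily, digraphs first:
  'th' -> digraph (1 consonant phoneme) (phonemes so far: 1)
  'd' -> consonant phoneme (phonemes so far: 2)
  'ph' -> digraph (1 consonant phoneme) (phonemes so far: 3)
  'e' -> vowel phoneme (phonemes so far: 4)
Total phonemes: 4

4


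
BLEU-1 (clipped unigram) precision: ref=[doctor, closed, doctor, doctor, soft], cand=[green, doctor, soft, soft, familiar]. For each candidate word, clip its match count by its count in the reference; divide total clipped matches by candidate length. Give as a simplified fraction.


Reference word counts: {'closed': 1, 'doctor': 3, 'soft': 1}
Checking each candidate word (with clipping):
  'green' -> not in reference -> no match (matches: 0)
  'doctor' -> in reference (ref count 3, used 1/3) -> match (matches: 1)
  'soft' -> in reference (ref count 1, used 1/1) -> match (matches: 2)
  'soft' -> ref count 1 already used up (1/1) -> clipped, no match (matches: 2)
  'familiar' -> not in reference -> no match (matches: 2)
Clipped matches: 2, Candidate length: 5
Precision = 2/5

2/5


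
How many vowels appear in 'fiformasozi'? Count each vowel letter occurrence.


Scanning each character of 'fiformasozi':
  Position 1: 'f' -> consonant (running count: 0)
  Position 2: 'i' -> vowel (running count: 1)
  Position 3: 'f' -> consonant (running count: 1)
  Position 4: 'o' -> vowel (running count: 2)
  Position 5: 'r' -> consonant (running count: 2)
  Position 6: 'm' -> consonant (running count: 2)
  Position 7: 'a' -> vowel (running count: 3)
  Position 8: 's' -> consonant (running count: 3)
  Position 9: 'o' -> vowel (running count: 4)
  Position 10: 'z' -> consonant (running count: 4)
  Position 11: 'i' -> vowel (running count: 5)
Total vowels: 5

5


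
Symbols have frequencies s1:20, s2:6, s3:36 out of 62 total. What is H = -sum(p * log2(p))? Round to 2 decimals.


Computing entropy H = -sum(p_i * log2(p_i)):
  s1: p = 20/62 = 0.3226, -p*log2(p) = 0.5265
  s2: p = 6/62 = 0.0968, -p*log2(p) = 0.3261
  s3: p = 36/62 = 0.5806, -p*log2(p) = 0.4554
H = sum of terms = 1.3080
Rounded to 2 decimals: 1.31

1.31


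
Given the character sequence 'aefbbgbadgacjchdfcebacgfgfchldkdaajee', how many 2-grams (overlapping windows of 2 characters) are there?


String 'aefbbgbadgacjchdfcebacgfgfchldkdaajee' has length L = 37.
Number of overlapping n-grams = L - n + 1
Substituting: 37 - 2 + 1 = 36

36


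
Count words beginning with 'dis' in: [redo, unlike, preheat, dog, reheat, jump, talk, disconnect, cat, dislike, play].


Checking each word for prefix 'dis':
  'redo' -> no (count: 0)
  'unlike' -> no (count: 0)
  'preheat' -> no (count: 0)
  'dog' -> no (count: 0)
  'reheat' -> no (count: 0)
  'jump' -> no (count: 0)
  'talk' -> no (count: 0)
  'disconnect' -> YES, starts with 'dis' (count: 1)
  'cat' -> no (count: 1)
  'dislike' -> YES, starts with 'dis' (count: 2)
  'play' -> no (count: 2)
Total with prefix 'dis': 2

2


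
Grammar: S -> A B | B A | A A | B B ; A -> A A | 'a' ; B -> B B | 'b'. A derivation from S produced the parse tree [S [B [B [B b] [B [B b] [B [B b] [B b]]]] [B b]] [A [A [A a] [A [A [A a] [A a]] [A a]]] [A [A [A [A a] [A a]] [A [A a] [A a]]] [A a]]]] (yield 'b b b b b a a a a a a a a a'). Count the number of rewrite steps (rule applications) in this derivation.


Every bracketed nonterminal node [X ...] in the tree is produced by exactly one rule application.
Reading the tree off as a leftmost derivation:
  Step 1: S  =>  B A   (applied S -> B A)
  Step 2: B A  =>  B B A   (applied B -> B B)
  Step 3: B B A  =>  B B B A   (applied B -> B B)
  Step 4: B B B A  =>  b B B A   (applied B -> b)
  Step 5: b B B A  =>  b B B B A   (applied B -> B B)
  Step 6: b B B B A  =>  b b B B A   (applied B -> b)
  Step 7: b b B B A  =>  b b B B B A   (applied B -> B B)
  Step 8: b b B B B A  =>  b b b B B A   (applied B -> b)
  Step 9: b b b B B A  =>  b b b b B A   (applied B -> b)
  Step 10: b b b b B A  =>  b b b b b A   (applied B -> b)
  Step 11: b b b b b A  =>  b b b b b A A   (applied A -> A A)
  Step 12: b b b b b A A  =>  b b b b b A A A   (applied A -> A A)
  Step 13: b b b b b A A A  =>  b b b b b a A A   (applied A -> a)
  Step 14: b b b b b a A A  =>  b b b b b a A A A   (applied A -> A A)
  Step 15: b b b b b a A A A  =>  b b b b b a A A A A   (applied A -> A A)
  Step 16: b b b b b a A A A A  =>  b b b b b a a A A A   (applied A -> a)
  Step 17: b b b b b a a A A A  =>  b b b b b a a a A A   (applied A -> a)
  Step 18: b b b b b a a a A A  =>  b b b b b a a a a A   (applied A -> a)
  Step 19: b b b b b a a a a A  =>  b b b b b a a a a A A   (applied A -> A A)
  Step 20: b b b b b a a a a A A  =>  b b b b b a a a a A A A   (applied A -> A A)
  Step 21: b b b b b a a a a A A A  =>  b b b b b a a a a A A A A   (applied A -> A A)
  Step 22: b b b b b a a a a A A A A  =>  b b b b b a a a a a A A A   (applied A -> a)
  Step 23: b b b b b a a a a a A A A  =>  b b b b b a a a a a a A A   (applied A -> a)
  Step 24: b b b b b a a a a a a A A  =>  b b b b b a a a a a a A A A   (applied A -> A A)
  Step 25: b b b b b a a a a a a A A A  =>  b b b b b a a a a a a a A A   (applied A -> a)
  Step 26: b b b b b a a a a a a a A A  =>  b b b b b a a a a a a a a A   (applied A -> a)
  Step 27: b b b b b a a a a a a a a A  =>  b b b b b a a a a a a a a a   (applied A -> a)
Final yield: b b b b b a a a a a a a a a
Total rewrite steps: 27

27


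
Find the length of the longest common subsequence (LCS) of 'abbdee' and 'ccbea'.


DP table for LCS of 'abbdee' and 'ccbea':
       c  c  b  e  a
    0  0  0  0  0  0
  a 0  0  0  0  0  1
  b 0  0  0  1  1  1
  b 0  0  0  1  1  1
  d 0  0  0  1  1  1
  e 0  0  0  1  2  2
  e 0  0  0  1  2  2
LCS: 'be'
LCS length = 2

2


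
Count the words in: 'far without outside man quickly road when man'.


Counting words by splitting on spaces:
  Word 1: 'far'
  Word 2: 'without'
  Word 3: 'outside'
  Word 4: 'man'
  Word 5: 'quickly'
  Word 6: 'road'
  Word 7: 'when'
  Word 8: 'man'
Total words: 8

8


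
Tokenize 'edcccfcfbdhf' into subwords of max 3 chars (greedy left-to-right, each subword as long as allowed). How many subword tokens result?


'edcccfcfbdhf' has 12 characters.
Chunking with max size 3:
  Chunk 1: 'edc' (positions 0-2)
  Chunk 2: 'ccf' (positions 3-5)
  Chunk 3: 'cfb' (positions 6-8)
  Chunk 4: 'dhf' (positions 9-11)
Total chunks: ceil(12 / 3) = 4

4


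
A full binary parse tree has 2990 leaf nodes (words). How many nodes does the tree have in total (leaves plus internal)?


Leaf nodes (terminals): 2990
Internal nodes = n - 1 = 2990 - 1 = 2989
Total = leaves + internal = 2990 + 2989 = 5979

5979


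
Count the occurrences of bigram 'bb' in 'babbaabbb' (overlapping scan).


Scanning 'babbaabbb' for bigram 'bb':
  Position 0: 'ba' -> no
  Position 1: 'ab' -> no
  Position 2: 'bb' -> MATCH
  Position 3: 'ba' -> no
  Position 4: 'aa' -> no
  Position 5: 'ab' -> no
  Position 6: 'bb' -> MATCH
  Position 7: 'bb' -> MATCH
Total matches: 3

3


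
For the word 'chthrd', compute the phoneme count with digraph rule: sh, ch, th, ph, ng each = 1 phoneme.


Parsing 'chthrd' greedily, digraphs first:
  'ch' -> digraph (1 consonant phoneme) (phonemes so far: 1)
  'th' -> digraph (1 consonant phoneme) (phonemes so far: 2)
  'r' -> consonant phoneme (phonemes so far: 3)
  'd' -> consonant phoneme (phonemes so far: 4)
Total phonemes: 4

4


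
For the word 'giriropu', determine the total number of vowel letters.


Scanning each character of 'giriropu':
  Position 1: 'g' -> consonant (running count: 0)
  Position 2: 'i' -> vowel (running count: 1)
  Position 3: 'r' -> consonant (running count: 1)
  Position 4: 'i' -> vowel (running count: 2)
  Position 5: 'r' -> consonant (running count: 2)
  Position 6: 'o' -> vowel (running count: 3)
  Position 7: 'p' -> consonant (running count: 3)
  Position 8: 'u' -> vowel (running count: 4)
Total vowels: 4

4


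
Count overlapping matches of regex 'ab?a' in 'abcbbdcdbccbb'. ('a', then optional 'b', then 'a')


Pattern: ab?a means 'a', then optional 'b', then 'a'.
Scanning 'abcbbdcdbccbb' position-by-position:
  Pos 0: window 'abc' -> no
  Pos 1: window 'bcb' -> no
  Pos 2: window 'cbb' -> no
  Pos 3: window 'bbd' -> no
  Pos 4: window 'bdc' -> no
  Pos 5: window 'dcd' -> no
  Pos 6: window 'cdb' -> no
  Pos 7: window 'dbc' -> no
  Pos 8: window 'bcc' -> no
  Pos 9: window 'ccb' -> no
  Pos 10: window 'cbb' -> no
  Pos 11: window 'bb' -> no
  Pos 12: window 'b' -> no
Total matches: 0

0


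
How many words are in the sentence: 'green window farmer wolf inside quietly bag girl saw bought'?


Counting words by splitting on spaces:
  Word 1: 'green'
  Word 2: 'window'
  Word 3: 'farmer'
  Word 4: 'wolf'
  Word 5: 'inside'
  Word 6: 'quietly'
  Word 7: 'bag'
  Word 8: 'girl'
  Word 9: 'saw'
  Word 10: 'bought'
Total words: 10

10


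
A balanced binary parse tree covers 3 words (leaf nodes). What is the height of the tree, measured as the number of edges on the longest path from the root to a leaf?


In a balanced binary tree with n leaves the deepest leaf is ceil(log2(n)) edges below the root.
log2(3) = 1.5850
ceil(1.5850) = 2
height (edges) = 2

2


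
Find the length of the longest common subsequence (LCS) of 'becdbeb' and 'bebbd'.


DP table for LCS of 'becdbeb' and 'bebbd':
       b  e  b  b  d
    0  0  0  0  0  0
  b 0  1  1  1  1  1
  e 0  1  2  2  2  2
  c 0  1  2  2  2  2
  d 0  1  2  2  2  3
  b 0  1  2  3  3  3
  e 0  1  2  3  3  3
  b 0  1  2  3  4  4
LCS: 'bebb'
LCS length = 4

4


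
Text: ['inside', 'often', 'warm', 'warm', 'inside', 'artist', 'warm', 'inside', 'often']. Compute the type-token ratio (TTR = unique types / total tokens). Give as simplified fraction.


Tokens: 9
Unique types: ('artist', 'inside', 'often', 'warm') = 4
TTR = 4/9
Already in lowest terms.

4/9


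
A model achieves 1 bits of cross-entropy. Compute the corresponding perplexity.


Perplexity formula: PP = 2^H
H = 1
PP = 2^1
Steps: 2^1 = 2
PP = 2

2


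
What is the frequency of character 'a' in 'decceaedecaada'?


Scanning 'decceaedecaada' for 'a':
  Position 5: 'a' -> MATCH (count: 1)
  Position 10: 'a' -> MATCH (count: 2)
  Position 11: 'a' -> MATCH (count: 3)
  Position 13: 'a' -> MATCH (count: 4)
Total occurrences of 'a': 4

4


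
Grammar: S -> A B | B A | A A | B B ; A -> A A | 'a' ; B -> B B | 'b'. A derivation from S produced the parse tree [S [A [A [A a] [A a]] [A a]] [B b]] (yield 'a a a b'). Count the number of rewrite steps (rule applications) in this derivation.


Every bracketed nonterminal node [X ...] in the tree is produced by exactly one rule application.
Reading the tree off as a leftmost derivation:
  Step 1: S  =>  A B   (applied S -> A B)
  Step 2: A B  =>  A A B   (applied A -> A A)
  Step 3: A A B  =>  A A A B   (applied A -> A A)
  Step 4: A A A B  =>  a A A B   (applied A -> a)
  Step 5: a A A B  =>  a a A B   (applied A -> a)
  Step 6: a a A B  =>  a a a B   (applied A -> a)
  Step 7: a a a B  =>  a a a b   (applied B -> b)
Final yield: a a a b
Total rewrite steps: 7

7


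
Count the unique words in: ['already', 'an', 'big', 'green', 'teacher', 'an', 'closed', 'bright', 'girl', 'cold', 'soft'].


Listing all tokens and tracking unique types:
  Token 1: 'already' -> NEW (unique so far: 1)
  Token 2: 'an' -> NEW (unique so far: 2)
  Token 3: 'big' -> NEW (unique so far: 3)
  Token 4: 'green' -> NEW (unique so far: 4)
  Token 5: 'teacher' -> NEW (unique so far: 5)
  Token 6: 'an' -> duplicate (unique so far: 5)
  Token 7: 'closed' -> NEW (unique so far: 6)
  Token 8: 'bright' -> NEW (unique so far: 7)
  Token 9: 'girl' -> NEW (unique so far: 8)
  Token 10: 'cold' -> NEW (unique so far: 9)
  Token 11: 'soft' -> NEW (unique so far: 10)
Unique types: ('already', 'an', 'big', 'bright', 'closed', 'cold', 'girl', 'green', 'soft', 'teacher')
Vocabulary size: 10

10


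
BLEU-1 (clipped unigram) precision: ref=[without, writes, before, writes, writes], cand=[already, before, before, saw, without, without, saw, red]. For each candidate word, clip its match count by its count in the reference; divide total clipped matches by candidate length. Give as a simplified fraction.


Reference word counts: {'before': 1, 'without': 1, 'writes': 3}
Checking each candidate word (with clipping):
  'already' -> not in reference -> no match (matches: 0)
  'before' -> in reference (ref count 1, used 1/1) -> match (matches: 1)
  'before' -> ref count 1 already used up (1/1) -> clipped, no match (matches: 1)
  'saw' -> not in reference -> no match (matches: 1)
  'without' -> in reference (ref count 1, used 1/1) -> match (matches: 2)
  'without' -> ref count 1 already used up (1/1) -> clipped, no match (matches: 2)
  'saw' -> not in reference -> no match (matches: 2)
  'red' -> not in reference -> no match (matches: 2)
Clipped matches: 2, Candidate length: 8
Precision = 2/8 = 1/4

1/4


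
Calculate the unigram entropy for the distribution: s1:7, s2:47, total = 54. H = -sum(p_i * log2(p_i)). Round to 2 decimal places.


Computing entropy H = -sum(p_i * log2(p_i)):
  s1: p = 7/54 = 0.1296, -p*log2(p) = 0.3821
  s2: p = 47/54 = 0.8704, -p*log2(p) = 0.1743
H = sum of terms = 0.5564
Rounded to 2 decimals: 0.56

0.56


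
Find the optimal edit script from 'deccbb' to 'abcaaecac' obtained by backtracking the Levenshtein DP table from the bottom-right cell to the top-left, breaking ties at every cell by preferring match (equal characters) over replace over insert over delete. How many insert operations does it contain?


Edit distance = 7. Backtracking from cell (6, 9) with preference match > replace > insert > delete,
then listing the resulting alignment 'deccbb' -> 'abcaaecac' left to right:
  Step 1: replace d->a
  Step 2: replace e->b
  Step 3: keep 'c'
  Step 4: insert 'a' [insertion #1]
  Step 5: insert 'a' [insertion #2]
  Step 6: insert 'e' [insertion #3]
  Step 7: keep 'c'
  Step 8: replace b->a
  Step 9: replace b->c
Total insertions: 3

3


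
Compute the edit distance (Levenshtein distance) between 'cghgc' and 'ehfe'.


Building DP table for s1='cghgc' (len 5) and s2='ehfe' (len 4):
       e  h  f  e
    0  1  2  3  4
  c 1  1  2  3  4
  g 2  2  2  3  4
  h 3  3  2  3  4
  g 4  4  3  3  4
  c 5  5  4  4  4
Edit distance = dp[5][4] = 4

4


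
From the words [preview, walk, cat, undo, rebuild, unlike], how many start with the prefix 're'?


Checking each word for prefix 're':
  'preview' -> no (count: 0)
  'walk' -> no (count: 0)
  'cat' -> no (count: 0)
  'undo' -> no (count: 0)
  'rebuild' -> YES, starts with 're' (count: 1)
  'unlike' -> no (count: 1)
Total with prefix 're': 1

1


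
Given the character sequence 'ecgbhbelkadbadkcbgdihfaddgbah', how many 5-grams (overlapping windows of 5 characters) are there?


String 'ecgbhbelkadbadkcbgdihfaddgbah' has length L = 29.
Number of overlapping n-grams = L - n + 1
Substituting: 29 - 5 + 1 = 25

25


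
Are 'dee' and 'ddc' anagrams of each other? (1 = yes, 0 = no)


Sort characters of 'dee': 'dee'
Sort characters of 'ddc': 'cdd'
Sorted forms differ -> they are NOT anagrams
Result: 0

0


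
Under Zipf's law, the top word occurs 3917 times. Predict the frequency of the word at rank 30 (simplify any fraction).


Zipf's law: freq(rank) = f1 / rank
f1 = 3917, rank = 30
freq = 3917 / 30
GCD(3917, 30) = 1
Simplified: 3917/30

3917/30


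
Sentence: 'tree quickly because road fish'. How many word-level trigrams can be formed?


Word trigrams from [5] words:
  Trigram 1: (tree quickly because)
  Trigram 2: (quickly because road)
  Trigram 3: (because road fish)
Total word trigrams: 5 - 2 = 3

3


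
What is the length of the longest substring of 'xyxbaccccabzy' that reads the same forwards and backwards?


Scanning 'xyxbaccccabzy' for palindromic substrings.
Substring at positions 3-10: 'baccccab'.
Check: reverse('baccccab') = 'baccccab' -> palindrome confirmed.
Neighbouring characters ('x' / 'z') break symmetry, so it cannot extend further.
No longer palindromic substring exists; longest length = 8

8


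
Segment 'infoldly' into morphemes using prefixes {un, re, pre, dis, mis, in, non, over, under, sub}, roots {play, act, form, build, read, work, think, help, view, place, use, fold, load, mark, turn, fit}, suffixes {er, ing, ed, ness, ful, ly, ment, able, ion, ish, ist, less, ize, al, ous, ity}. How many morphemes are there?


Segmenting 'infoldly' against the inventory:
  'in' -> prefix (morpheme 1)
  'fold' -> root (morpheme 2)
  'ly' -> suffix (morpheme 3)
Total morphemes: 3

3


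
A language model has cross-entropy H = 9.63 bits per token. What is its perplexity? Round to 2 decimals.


Perplexity formula: PP = 2^H
H = 9.63
PP = 2^9.63
Decompose: 2^9.63 = 2^9 * 2^0.63
2^9 = 512, 2^0.63 ~ 1.5475650
PP ~ 512 * 1.5475650 = 792.3532800
Rounded to 2 decimals: 792.35

792.35


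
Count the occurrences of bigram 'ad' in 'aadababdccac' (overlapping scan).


Scanning 'aadababdccac' for bigram 'ad':
  Position 0: 'aa' -> no
  Position 1: 'ad' -> MATCH
  Position 2: 'da' -> no
  Position 3: 'ab' -> no
  Position 4: 'ba' -> no
  Position 5: 'ab' -> no
  Position 6: 'bd' -> no
  Position 7: 'dc' -> no
  Position 8: 'cc' -> no
  Position 9: 'ca' -> no
  Position 10: 'ac' -> no
Total matches: 1

1


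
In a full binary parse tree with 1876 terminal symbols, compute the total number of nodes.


Leaf nodes (terminals): 1876
Internal nodes = n - 1 = 1876 - 1 = 1875
Total = leaves + internal = 1876 + 1875 = 3751

3751


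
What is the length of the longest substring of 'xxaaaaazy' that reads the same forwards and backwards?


Scanning 'xxaaaaazy' for palindromic substrings.
Substring at positions 2-6: 'aaaaa'.
Check: reverse('aaaaa') = 'aaaaa' -> palindrome confirmed.
Neighbouring characters ('x' / 'z') break symmetry, so it cannot extend further.
No longer palindromic substring exists; longest length = 5

5


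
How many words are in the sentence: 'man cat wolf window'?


Counting words by splitting on spaces:
  Word 1: 'man'
  Word 2: 'cat'
  Word 3: 'wolf'
  Word 4: 'window'
Total words: 4

4


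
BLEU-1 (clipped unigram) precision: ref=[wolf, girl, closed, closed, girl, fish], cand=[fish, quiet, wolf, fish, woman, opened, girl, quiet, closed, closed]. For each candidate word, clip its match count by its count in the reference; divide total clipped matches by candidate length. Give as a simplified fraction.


Reference word counts: {'closed': 2, 'fish': 1, 'girl': 2, 'wolf': 1}
Checking each candidate word (with clipping):
  'fish' -> in reference (ref count 1, used 1/1) -> match (matches: 1)
  'quiet' -> not in reference -> no match (matches: 1)
  'wolf' -> in reference (ref count 1, used 1/1) -> match (matches: 2)
  'fish' -> ref count 1 already used up (1/1) -> clipped, no match (matches: 2)
  'woman' -> not in reference -> no match (matches: 2)
  'opened' -> not in reference -> no match (matches: 2)
  'girl' -> in reference (ref count 2, used 1/2) -> match (matches: 3)
  'quiet' -> not in reference -> no match (matches: 3)
  'closed' -> in reference (ref count 2, used 1/2) -> match (matches: 4)
  'closed' -> in reference (ref count 2, used 2/2) -> match (matches: 5)
Clipped matches: 5, Candidate length: 10
Precision = 5/10 = 1/2

1/2


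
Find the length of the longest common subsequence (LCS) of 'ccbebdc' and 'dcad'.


DP table for LCS of 'ccbebdc' and 'dcad':
       d  c  a  d
    0  0  0  0  0
  c 0  0  1  1  1
  c 0  0  1  1  1
  b 0  0  1  1  1
  e 0  0  1  1  1
  b 0  0  1  1  1
  d 0  1  1  1  2
  c 0  1  2  2  2
LCS: 'cd'
LCS length = 2

2


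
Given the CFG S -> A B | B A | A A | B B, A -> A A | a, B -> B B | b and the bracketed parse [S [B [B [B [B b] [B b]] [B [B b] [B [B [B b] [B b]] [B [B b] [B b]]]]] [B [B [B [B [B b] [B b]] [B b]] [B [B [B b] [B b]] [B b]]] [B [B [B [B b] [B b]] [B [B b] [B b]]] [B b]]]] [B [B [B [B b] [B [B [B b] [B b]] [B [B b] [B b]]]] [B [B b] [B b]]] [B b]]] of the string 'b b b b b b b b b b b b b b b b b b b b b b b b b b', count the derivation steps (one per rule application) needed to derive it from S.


Every bracketed nonterminal node [X ...] in the tree is produced by exactly one rule application.
Reading the tree off as a leftmost derivation:
  Step 1: S  =>  B B   (applied S -> B B)
  Step 2: B B  =>  B B B   (applied B -> B B)
  Step 3: B B B  =>  B B B B   (applied B -> B B)
  Step 4: B B B B  =>  B B B B B   (applied B -> B B)
  Step 5: B B B B B  =>  b B B B B   (applied B -> b)
  Step 6: b B B B B  =>  b b B B B   (applied B -> b)
  Step 7: b b B B B  =>  b b B B B B   (applied B -> B B)
  Step 8: b b B B B B  =>  b b b B B B   (applied B -> b)
  Step 9: b b b B B B  =>  b b b B B B B   (applied B -> B B)
  Step 10: b b b B B B B  =>  b b b B B B B B   (applied B -> B B)
  Step 11: b b b B B B B B  =>  b b b b B B B B   (applied B -> b)
  Step 12: b b b b B B B B  =>  b b b b b B B B   (applied B -> b)
  Step 13: b b b b b B B B  =>  b b b b b B B B B   (applied B -> B B)
  Step 14: b b b b b B B B B  =>  b b b b b b B B B   (applied B -> b)
  Step 15: b b b b b b B B B  =>  b b b b b b b B B   (applied B -> b)
  Step 16: b b b b b b b B B  =>  b b b b b b b B B B   (applied B -> B B)
  Step 17: b b b b b b b B B B  =>  b b b b b b b B B B B   (applied B -> B B)
  Step 18: b b b b b b b B B B B  =>  b b b b b b b B B B B B   (applied B -> B B)
  Step 19: b b b b b b b B B B B B  =>  b b b b b b b B B B B B B   (applied B -> B B)
  Step 20: b b b b b b b B B B B B B  =>  b b b b b b b b B B B B B   (applied B -> b)
  Step 21: b b b b b b b b B B B B B  =>  b b b b b b b b b B B B B   (applied B -> b)
  Step 22: b b b b b b b b b B B B B  =>  b b b b b b b b b b B B B   (applied B -> b)
  Step 23: b b b b b b b b b b B B B  =>  b b b b b b b b b b B B B B   (applied B -> B B)
  Step 24: b b b b b b b b b b B B B B  =>  b b b b b b b b b b B B B B B   (applied B -> B B)
  Step 25: b b b b b b b b b b B B B B B  =>  b b b b b b b b b b b B B B B   (applied B -> b)
  Step 26: b b b b b b b b b b b B B B B  =>  b b b b b b b b b b b b B B B   (applied B -> b)
  Step 27: b b b b b b b b b b b b B B B  =>  b b b b b b b b b b b b b B B   (applied B -> b)
  Step 28: b b b b b b b b b b b b b B B  =>  b b b b b b b b b b b b b B B B   (applied B -> B B)
  Step 29: b b b b b b b b b b b b b B B B  =>  b b b b b b b b b b b b b B B B B   (applied B -> B B)
  Step 30: b b b b b b b b b b b b b B B B B  =>  b b b b b b b b b b b b b B B B B B   (applied B -> B B)
  Step 31: b b b b b b b b b b b b b B B B B B  =>  b b b b b b b b b b b b b b B B B B   (applied B -> b)
  Step 32: b b b b b b b b b b b b b b B B B B  =>  b b b b b b b b b b b b b b b B B B   (applied B -> b)
  Step 33: b b b b b b b b b b b b b b b B B B  =>  b b b b b b b b b b b b b b b B B B B   (applied B -> B B)
  Step 34: b b b b b b b b b b b b b b b B B B B  =>  b b b b b b b b b b b b b b b b B B B   (applied B -> b)
  Step 35: b b b b b b b b b b b b b b b b B B B  =>  b b b b b b b b b b b b b b b b b B B   (applied B -> b)
  Step 36: b b b b b b b b b b b b b b b b b B B  =>  b b b b b b b b b b b b b b b b b b B   (applied B -> b)
  Step 37: b b b b b b b b b b b b b b b b b b B  =>  b b b b b b b b b b b b b b b b b b B B   (applied B -> B B)
  Step 38: b b b b b b b b b b b b b b b b b b B B  =>  b b b b b b b b b b b b b b b b b b B B B   (applied B -> B B)
  Step 39: b b b b b b b b b b b b b b b b b b B B B  =>  b b b b b b b b b b b b b b b b b b B B B B   (applied B -> B B)
  Step 40: b b b b b b b b b b b b b b b b b b B B B B  =>  b b b b b b b b b b b b b b b b b b b B B B   (applied B -> b)
  Step 41: b b b b b b b b b b b b b b b b b b b B B B  =>  b b b b b b b b b b b b b b b b b b b B B B B   (applied B -> B B)
  Step 42: b b b b b b b b b b b b b b b b b b b B B B B  =>  b b b b b b b b b b b b b b b b b b b B B B B B   (applied B -> B B)
  Step 43: b b b b b b b b b b b b b b b b b b b B B B B B  =>  b b b b b b b b b b b b b b b b b b b b B B B B   (applied B -> b)
  Step 44: b b b b b b b b b b b b b b b b b b b b B B B B  =>  b b b b b b b b b b b b b b b b b b b b b B B B   (applied B -> b)
  Step 45: b b b b b b b b b b b b b b b b b b b b b B B B  =>  b b b b b b b b b b b b b b b b b b b b b B B B B   (applied B -> B B)
  Step 46: b b b b b b b b b b b b b b b b b b b b b B B B B  =>  b b b b b b b b b b b b b b b b b b b b b b B B B   (applied B -> b)
  Step 47: b b b b b b b b b b b b b b b b b b b b b b B B B  =>  b b b b b b b b b b b b b b b b b b b b b b b B B   (applied B -> b)
  Step 48: b b b b b b b b b b b b b b b b b b b b b b b B B  =>  b b b b b b b b b b b b b b b b b b b b b b b B B B   (applied B -> B B)
  Step 49: b b b b b b b b b b b b b b b b b b b b b b b B B B  =>  b b b b b b b b b b b b b b b b b b b b b b b b B B   (applied B -> b)
  Step 50: b b b b b b b b b b b b b b b b b b b b b b b b B B  =>  b b b b b b b b b b b b b b b b b b b b b b b b b B   (applied B -> b)
  Step 51: b b b b b b b b b b b b b b b b b b b b b b b b b B  =>  b b b b b b b b b b b b b b b b b b b b b b b b b b   (applied B -> b)
Final yield: b b b b b b b b b b b b b b b b b b b b b b b b b b
Total rewrite steps: 51

51


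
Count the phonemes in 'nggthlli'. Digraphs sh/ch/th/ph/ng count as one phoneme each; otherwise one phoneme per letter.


Parsing 'nggthlli' greedily, digraphs first:
  'ng' -> digraph (1 consonant phoneme) (phonemes so far: 1)
  'g' -> consonant phoneme (phonemes so far: 2)
  'th' -> digraph (1 consonant phoneme) (phonemes so far: 3)
  'l' -> consonant phoneme (phonemes so far: 4)
  'l' -> consonant phoneme (phonemes so far: 5)
  'i' -> vowel phoneme (phonemes so far: 6)
Total phonemes: 6

6


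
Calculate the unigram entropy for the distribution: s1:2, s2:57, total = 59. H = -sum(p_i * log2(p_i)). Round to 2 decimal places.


Computing entropy H = -sum(p_i * log2(p_i)):
  s1: p = 2/59 = 0.0339, -p*log2(p) = 0.1655
  s2: p = 57/59 = 0.9661, -p*log2(p) = 0.0481
H = sum of terms = 0.2136
Rounded to 2 decimals: 0.21

0.21


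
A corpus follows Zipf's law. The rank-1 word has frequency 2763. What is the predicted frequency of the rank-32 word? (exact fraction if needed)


Zipf's law: freq(rank) = f1 / rank
f1 = 2763, rank = 32
freq = 2763 / 32
GCD(2763, 32) = 1
Simplified: 2763/32

2763/32


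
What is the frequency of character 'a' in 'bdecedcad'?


Scanning 'bdecedcad' for 'a':
  Position 7: 'a' -> MATCH (count: 1)
Total occurrences of 'a': 1

1


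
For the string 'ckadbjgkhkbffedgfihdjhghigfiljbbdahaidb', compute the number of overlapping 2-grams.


String 'ckadbjgkhkbffedgfihdjhghigfiljbbdahaidb' has length L = 39.
Number of overlapping n-grams = L - n + 1
Substituting: 39 - 2 + 1 = 38

38


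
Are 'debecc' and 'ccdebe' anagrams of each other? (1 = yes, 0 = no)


Sort characters of 'debecc': 'bccdee'
Sort characters of 'ccdebe': 'bccdee'
Sorted forms match -> they ARE anagrams
Result: 1

1


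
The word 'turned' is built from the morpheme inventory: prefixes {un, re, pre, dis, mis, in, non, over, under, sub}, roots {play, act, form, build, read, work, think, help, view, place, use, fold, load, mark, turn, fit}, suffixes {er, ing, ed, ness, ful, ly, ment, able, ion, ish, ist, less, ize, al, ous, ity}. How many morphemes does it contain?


Segmenting 'turned' against the inventory:
  'turn' -> root (morpheme 1)
  'ed' -> suffix (morpheme 2)
Total morphemes: 2

2


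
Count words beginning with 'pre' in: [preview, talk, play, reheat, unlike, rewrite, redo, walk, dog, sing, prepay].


Checking each word for prefix 'pre':
  'preview' -> YES, starts with 'pre' (count: 1)
  'talk' -> no (count: 1)
  'play' -> no (count: 1)
  'reheat' -> no (count: 1)
  'unlike' -> no (count: 1)
  'rewrite' -> no (count: 1)
  'redo' -> no (count: 1)
  'walk' -> no (count: 1)
  'dog' -> no (count: 1)
  'sing' -> no (count: 1)
  'prepay' -> YES, starts with 'pre' (count: 2)
Total with prefix 'pre': 2

2


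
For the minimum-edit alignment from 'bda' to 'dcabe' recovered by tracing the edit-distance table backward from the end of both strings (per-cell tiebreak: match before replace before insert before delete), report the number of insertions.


Edit distance = 4. Backtracking from cell (3, 5) with preference match > replace > insert > delete,
then listing the resulting alignment 'bda' -> 'dcabe' left to right:
  Step 1: replace b->d
  Step 2: replace d->c
  Step 3: keep 'a'
  Step 4: insert 'b' [insertion #1]
  Step 5: insert 'e' [insertion #2]
Total insertions: 2

2


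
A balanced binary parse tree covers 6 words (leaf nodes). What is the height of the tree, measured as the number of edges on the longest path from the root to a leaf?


In a balanced binary tree with n leaves the deepest leaf is ceil(log2(n)) edges below the root.
log2(6) = 2.5850
ceil(2.5850) = 3
height (edges) = 3

3


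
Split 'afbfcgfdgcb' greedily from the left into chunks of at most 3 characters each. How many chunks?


'afbfcgfdgcb' has 11 characters.
Chunking with max size 3:
  Chunk 1: 'afb' (positions 0-2)
  Chunk 2: 'fcg' (positions 3-5)
  Chunk 3: 'fdg' (positions 6-8)
  Chunk 4: 'cb' (positions 9-10)
Total chunks: ceil(11 / 3) = 4

4


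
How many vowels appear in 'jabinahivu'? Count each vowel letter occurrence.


Scanning each character of 'jabinahivu':
  Position 1: 'j' -> consonant (running count: 0)
  Position 2: 'a' -> vowel (running count: 1)
  Position 3: 'b' -> consonant (running count: 1)
  Position 4: 'i' -> vowel (running count: 2)
  Position 5: 'n' -> consonant (running count: 2)
  Position 6: 'a' -> vowel (running count: 3)
  Position 7: 'h' -> consonant (running count: 3)
  Position 8: 'i' -> vowel (running count: 4)
  Position 9: 'v' -> consonant (running count: 4)
  Position 10: 'u' -> vowel (running count: 5)
Total vowels: 5

5


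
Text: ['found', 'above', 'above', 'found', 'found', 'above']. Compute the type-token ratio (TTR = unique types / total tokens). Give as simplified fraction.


Tokens: 6
Unique types: ('above', 'found') = 2
TTR = 2/6
Simplify: divide both by 2 -> 1/3
TTR = 1/3

1/3


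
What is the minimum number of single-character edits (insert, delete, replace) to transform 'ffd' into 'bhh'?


Building DP table for s1='ffd' (len 3) and s2='bhh' (len 3):
       b  h  h
    0  1  2  3
  f 1  1  2  3
  f 2  2  2  3
  d 3  3  3  3
Edit distance = dp[3][3] = 3

3


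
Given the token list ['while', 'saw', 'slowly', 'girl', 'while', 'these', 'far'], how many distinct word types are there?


Listing all tokens and tracking unique types:
  Token 1: 'while' -> NEW (unique so far: 1)
  Token 2: 'saw' -> NEW (unique so far: 2)
  Token 3: 'slowly' -> NEW (unique so far: 3)
  Token 4: 'girl' -> NEW (unique so far: 4)
  Token 5: 'while' -> duplicate (unique so far: 4)
  Token 6: 'these' -> NEW (unique so far: 5)
  Token 7: 'far' -> NEW (unique so far: 6)
Unique types: ('far', 'girl', 'saw', 'slowly', 'these', 'while')
Vocabulary size: 6

6


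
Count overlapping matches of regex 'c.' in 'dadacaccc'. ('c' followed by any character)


Pattern: c. means 'c' followed by any character.
Scanning 'dadacaccc' position-by-position:
  Pos 0: window 'da' -> no
  Pos 1: window 'ad' -> no
  Pos 2: window 'da' -> no
  Pos 3: window 'ac' -> no
  Pos 4: window 'ca' -> MATCH
  Pos 5: window 'ac' -> no
  Pos 6: window 'cc' -> MATCH
  Pos 7: window 'cc' -> MATCH
  Pos 8: window 'c' -> no
Total matches: 3

3
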